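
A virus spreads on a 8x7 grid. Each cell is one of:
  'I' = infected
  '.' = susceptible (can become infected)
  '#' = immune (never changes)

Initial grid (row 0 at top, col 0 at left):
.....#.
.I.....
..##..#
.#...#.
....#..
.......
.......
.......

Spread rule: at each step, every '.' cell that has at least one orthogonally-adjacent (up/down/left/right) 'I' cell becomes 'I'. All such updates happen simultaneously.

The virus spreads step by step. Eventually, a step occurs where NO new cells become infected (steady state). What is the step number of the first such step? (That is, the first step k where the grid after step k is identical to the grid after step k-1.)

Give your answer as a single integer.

Step 0 (initial): 1 infected
Step 1: +4 new -> 5 infected
Step 2: +4 new -> 9 infected
Step 3: +3 new -> 12 infected
Step 4: +4 new -> 16 infected
Step 5: +5 new -> 21 infected
Step 6: +5 new -> 26 infected
Step 7: +5 new -> 31 infected
Step 8: +3 new -> 34 infected
Step 9: +3 new -> 37 infected
Step 10: +3 new -> 40 infected
Step 11: +4 new -> 44 infected
Step 12: +3 new -> 47 infected
Step 13: +2 new -> 49 infected
Step 14: +0 new -> 49 infected

Answer: 14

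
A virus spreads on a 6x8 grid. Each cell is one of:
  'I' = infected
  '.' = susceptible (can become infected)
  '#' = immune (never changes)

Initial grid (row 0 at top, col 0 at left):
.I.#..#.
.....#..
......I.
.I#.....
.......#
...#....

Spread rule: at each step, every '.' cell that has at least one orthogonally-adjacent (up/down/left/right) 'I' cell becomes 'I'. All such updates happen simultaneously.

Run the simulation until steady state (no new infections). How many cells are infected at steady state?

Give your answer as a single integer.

Answer: 42

Derivation:
Step 0 (initial): 3 infected
Step 1: +10 new -> 13 infected
Step 2: +12 new -> 25 infected
Step 3: +10 new -> 35 infected
Step 4: +5 new -> 40 infected
Step 5: +2 new -> 42 infected
Step 6: +0 new -> 42 infected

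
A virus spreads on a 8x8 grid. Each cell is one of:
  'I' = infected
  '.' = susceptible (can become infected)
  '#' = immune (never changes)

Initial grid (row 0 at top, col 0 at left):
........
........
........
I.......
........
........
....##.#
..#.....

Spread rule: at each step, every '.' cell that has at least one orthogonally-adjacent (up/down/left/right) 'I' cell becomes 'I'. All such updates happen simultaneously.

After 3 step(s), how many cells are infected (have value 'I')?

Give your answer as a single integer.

Step 0 (initial): 1 infected
Step 1: +3 new -> 4 infected
Step 2: +5 new -> 9 infected
Step 3: +7 new -> 16 infected

Answer: 16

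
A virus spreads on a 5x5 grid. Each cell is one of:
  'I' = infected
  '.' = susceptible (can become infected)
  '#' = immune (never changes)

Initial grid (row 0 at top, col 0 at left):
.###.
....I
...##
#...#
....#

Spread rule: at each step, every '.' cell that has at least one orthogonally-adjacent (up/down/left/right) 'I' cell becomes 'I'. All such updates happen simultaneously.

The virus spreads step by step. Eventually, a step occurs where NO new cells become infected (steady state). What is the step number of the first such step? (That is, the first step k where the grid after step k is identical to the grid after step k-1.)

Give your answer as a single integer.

Answer: 8

Derivation:
Step 0 (initial): 1 infected
Step 1: +2 new -> 3 infected
Step 2: +1 new -> 4 infected
Step 3: +2 new -> 6 infected
Step 4: +3 new -> 9 infected
Step 5: +5 new -> 14 infected
Step 6: +2 new -> 16 infected
Step 7: +1 new -> 17 infected
Step 8: +0 new -> 17 infected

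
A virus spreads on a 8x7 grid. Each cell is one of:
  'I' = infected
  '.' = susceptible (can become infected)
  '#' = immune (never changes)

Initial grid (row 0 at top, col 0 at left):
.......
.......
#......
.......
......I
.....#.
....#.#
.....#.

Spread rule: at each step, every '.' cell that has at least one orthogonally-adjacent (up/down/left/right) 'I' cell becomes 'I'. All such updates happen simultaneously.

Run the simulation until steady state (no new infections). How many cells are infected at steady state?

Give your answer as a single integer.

Answer: 49

Derivation:
Step 0 (initial): 1 infected
Step 1: +3 new -> 4 infected
Step 2: +3 new -> 7 infected
Step 3: +5 new -> 12 infected
Step 4: +6 new -> 18 infected
Step 5: +7 new -> 25 infected
Step 6: +8 new -> 33 infected
Step 7: +8 new -> 41 infected
Step 8: +4 new -> 45 infected
Step 9: +3 new -> 48 infected
Step 10: +1 new -> 49 infected
Step 11: +0 new -> 49 infected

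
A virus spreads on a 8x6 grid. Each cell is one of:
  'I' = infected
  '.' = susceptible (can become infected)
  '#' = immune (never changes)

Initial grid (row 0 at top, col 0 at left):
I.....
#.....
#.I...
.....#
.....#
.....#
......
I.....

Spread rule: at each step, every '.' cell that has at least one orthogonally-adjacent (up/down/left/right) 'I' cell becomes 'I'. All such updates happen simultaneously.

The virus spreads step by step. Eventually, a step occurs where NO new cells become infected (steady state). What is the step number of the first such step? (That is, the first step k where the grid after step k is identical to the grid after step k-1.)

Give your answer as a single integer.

Answer: 7

Derivation:
Step 0 (initial): 3 infected
Step 1: +7 new -> 10 infected
Step 2: +10 new -> 20 infected
Step 3: +12 new -> 32 infected
Step 4: +6 new -> 38 infected
Step 5: +4 new -> 42 infected
Step 6: +1 new -> 43 infected
Step 7: +0 new -> 43 infected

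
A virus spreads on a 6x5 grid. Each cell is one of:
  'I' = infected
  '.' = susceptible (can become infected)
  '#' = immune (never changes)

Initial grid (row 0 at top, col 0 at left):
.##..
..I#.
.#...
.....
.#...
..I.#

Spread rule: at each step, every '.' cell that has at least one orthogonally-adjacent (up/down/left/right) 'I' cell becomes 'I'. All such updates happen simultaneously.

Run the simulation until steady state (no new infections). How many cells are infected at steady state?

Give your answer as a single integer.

Step 0 (initial): 2 infected
Step 1: +5 new -> 7 infected
Step 2: +5 new -> 12 infected
Step 3: +7 new -> 19 infected
Step 4: +3 new -> 22 infected
Step 5: +1 new -> 23 infected
Step 6: +1 new -> 24 infected
Step 7: +0 new -> 24 infected

Answer: 24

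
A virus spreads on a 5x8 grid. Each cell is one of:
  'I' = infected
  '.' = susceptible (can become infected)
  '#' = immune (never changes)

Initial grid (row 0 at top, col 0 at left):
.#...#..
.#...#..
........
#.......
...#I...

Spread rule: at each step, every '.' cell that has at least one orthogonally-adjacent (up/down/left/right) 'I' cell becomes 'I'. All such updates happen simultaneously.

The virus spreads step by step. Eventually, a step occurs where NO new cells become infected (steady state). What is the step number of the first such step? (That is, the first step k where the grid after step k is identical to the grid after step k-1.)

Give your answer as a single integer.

Answer: 9

Derivation:
Step 0 (initial): 1 infected
Step 1: +2 new -> 3 infected
Step 2: +4 new -> 7 infected
Step 3: +6 new -> 13 infected
Step 4: +7 new -> 20 infected
Step 5: +6 new -> 26 infected
Step 6: +5 new -> 31 infected
Step 7: +2 new -> 33 infected
Step 8: +1 new -> 34 infected
Step 9: +0 new -> 34 infected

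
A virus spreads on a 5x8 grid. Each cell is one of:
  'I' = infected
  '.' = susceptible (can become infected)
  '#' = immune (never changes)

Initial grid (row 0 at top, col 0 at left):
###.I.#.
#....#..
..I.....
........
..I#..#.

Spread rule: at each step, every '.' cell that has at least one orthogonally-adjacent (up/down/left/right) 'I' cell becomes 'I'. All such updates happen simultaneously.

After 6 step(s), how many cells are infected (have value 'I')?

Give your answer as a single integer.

Step 0 (initial): 3 infected
Step 1: +8 new -> 11 infected
Step 2: +7 new -> 18 infected
Step 3: +3 new -> 21 infected
Step 4: +3 new -> 24 infected
Step 5: +4 new -> 28 infected
Step 6: +2 new -> 30 infected

Answer: 30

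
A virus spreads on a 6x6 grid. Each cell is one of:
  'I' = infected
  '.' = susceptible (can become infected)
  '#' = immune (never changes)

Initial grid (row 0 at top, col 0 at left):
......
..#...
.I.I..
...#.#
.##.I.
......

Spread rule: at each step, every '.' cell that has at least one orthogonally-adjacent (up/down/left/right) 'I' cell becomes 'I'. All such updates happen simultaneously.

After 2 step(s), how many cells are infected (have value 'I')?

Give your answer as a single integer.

Answer: 22

Derivation:
Step 0 (initial): 3 infected
Step 1: +10 new -> 13 infected
Step 2: +9 new -> 22 infected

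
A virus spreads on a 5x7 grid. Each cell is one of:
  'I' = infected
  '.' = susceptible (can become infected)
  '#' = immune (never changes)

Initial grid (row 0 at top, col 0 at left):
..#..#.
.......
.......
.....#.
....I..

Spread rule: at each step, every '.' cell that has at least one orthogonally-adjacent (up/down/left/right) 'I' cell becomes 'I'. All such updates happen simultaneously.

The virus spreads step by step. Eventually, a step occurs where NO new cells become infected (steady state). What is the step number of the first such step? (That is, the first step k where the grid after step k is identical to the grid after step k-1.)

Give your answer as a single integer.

Answer: 9

Derivation:
Step 0 (initial): 1 infected
Step 1: +3 new -> 4 infected
Step 2: +4 new -> 8 infected
Step 3: +6 new -> 14 infected
Step 4: +7 new -> 21 infected
Step 5: +5 new -> 26 infected
Step 6: +3 new -> 29 infected
Step 7: +2 new -> 31 infected
Step 8: +1 new -> 32 infected
Step 9: +0 new -> 32 infected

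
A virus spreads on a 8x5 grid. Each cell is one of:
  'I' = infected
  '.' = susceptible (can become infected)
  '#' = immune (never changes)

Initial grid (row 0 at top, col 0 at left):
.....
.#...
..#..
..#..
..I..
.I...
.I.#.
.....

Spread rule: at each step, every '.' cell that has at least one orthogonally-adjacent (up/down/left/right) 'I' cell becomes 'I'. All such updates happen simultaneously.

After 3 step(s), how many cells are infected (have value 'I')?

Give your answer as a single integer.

Answer: 23

Derivation:
Step 0 (initial): 3 infected
Step 1: +7 new -> 10 infected
Step 2: +7 new -> 17 infected
Step 3: +6 new -> 23 infected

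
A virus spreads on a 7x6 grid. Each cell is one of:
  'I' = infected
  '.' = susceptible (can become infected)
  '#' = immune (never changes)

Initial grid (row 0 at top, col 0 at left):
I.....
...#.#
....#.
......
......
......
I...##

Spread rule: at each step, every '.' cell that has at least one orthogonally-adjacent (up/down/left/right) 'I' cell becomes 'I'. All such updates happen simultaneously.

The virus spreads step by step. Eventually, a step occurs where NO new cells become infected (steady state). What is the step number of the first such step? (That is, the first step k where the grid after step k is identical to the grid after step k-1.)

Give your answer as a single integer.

Step 0 (initial): 2 infected
Step 1: +4 new -> 6 infected
Step 2: +6 new -> 12 infected
Step 3: +7 new -> 19 infected
Step 4: +5 new -> 24 infected
Step 5: +6 new -> 30 infected
Step 6: +3 new -> 33 infected
Step 7: +2 new -> 35 infected
Step 8: +1 new -> 36 infected
Step 9: +1 new -> 37 infected
Step 10: +0 new -> 37 infected

Answer: 10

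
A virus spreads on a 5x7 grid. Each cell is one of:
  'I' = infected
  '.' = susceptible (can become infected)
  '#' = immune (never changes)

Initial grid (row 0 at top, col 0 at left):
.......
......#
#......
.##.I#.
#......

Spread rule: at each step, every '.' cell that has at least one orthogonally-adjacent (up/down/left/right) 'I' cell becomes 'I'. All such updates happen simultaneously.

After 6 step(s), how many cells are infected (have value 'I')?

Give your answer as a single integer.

Step 0 (initial): 1 infected
Step 1: +3 new -> 4 infected
Step 2: +5 new -> 9 infected
Step 3: +7 new -> 16 infected
Step 4: +6 new -> 22 infected
Step 5: +3 new -> 25 infected
Step 6: +2 new -> 27 infected

Answer: 27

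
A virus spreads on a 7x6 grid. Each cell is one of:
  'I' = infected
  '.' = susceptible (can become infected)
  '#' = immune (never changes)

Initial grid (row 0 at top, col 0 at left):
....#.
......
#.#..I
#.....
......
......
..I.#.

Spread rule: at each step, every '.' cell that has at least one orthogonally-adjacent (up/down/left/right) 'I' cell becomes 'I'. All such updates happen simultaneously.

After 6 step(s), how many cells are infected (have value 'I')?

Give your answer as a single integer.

Step 0 (initial): 2 infected
Step 1: +6 new -> 8 infected
Step 2: +9 new -> 17 infected
Step 3: +9 new -> 26 infected
Step 4: +5 new -> 31 infected
Step 5: +3 new -> 34 infected
Step 6: +2 new -> 36 infected

Answer: 36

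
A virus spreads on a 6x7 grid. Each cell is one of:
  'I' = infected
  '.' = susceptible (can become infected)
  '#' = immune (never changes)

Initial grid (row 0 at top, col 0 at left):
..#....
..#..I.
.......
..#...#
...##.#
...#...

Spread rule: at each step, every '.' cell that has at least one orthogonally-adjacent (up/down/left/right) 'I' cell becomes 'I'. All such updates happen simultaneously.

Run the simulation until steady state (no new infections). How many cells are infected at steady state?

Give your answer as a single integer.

Step 0 (initial): 1 infected
Step 1: +4 new -> 5 infected
Step 2: +6 new -> 11 infected
Step 3: +4 new -> 15 infected
Step 4: +3 new -> 18 infected
Step 5: +3 new -> 21 infected
Step 6: +3 new -> 24 infected
Step 7: +4 new -> 28 infected
Step 8: +4 new -> 32 infected
Step 9: +2 new -> 34 infected
Step 10: +0 new -> 34 infected

Answer: 34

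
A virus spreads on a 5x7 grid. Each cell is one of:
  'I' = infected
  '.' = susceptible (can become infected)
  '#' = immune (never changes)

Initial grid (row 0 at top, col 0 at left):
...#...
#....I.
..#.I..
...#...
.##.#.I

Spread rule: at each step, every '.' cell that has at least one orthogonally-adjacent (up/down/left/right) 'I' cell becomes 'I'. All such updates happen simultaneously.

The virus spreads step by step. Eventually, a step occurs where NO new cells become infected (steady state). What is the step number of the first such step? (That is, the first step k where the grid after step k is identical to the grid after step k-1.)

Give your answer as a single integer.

Answer: 9

Derivation:
Step 0 (initial): 3 infected
Step 1: +8 new -> 11 infected
Step 2: +5 new -> 16 infected
Step 3: +1 new -> 17 infected
Step 4: +2 new -> 19 infected
Step 5: +2 new -> 21 infected
Step 6: +3 new -> 24 infected
Step 7: +2 new -> 26 infected
Step 8: +1 new -> 27 infected
Step 9: +0 new -> 27 infected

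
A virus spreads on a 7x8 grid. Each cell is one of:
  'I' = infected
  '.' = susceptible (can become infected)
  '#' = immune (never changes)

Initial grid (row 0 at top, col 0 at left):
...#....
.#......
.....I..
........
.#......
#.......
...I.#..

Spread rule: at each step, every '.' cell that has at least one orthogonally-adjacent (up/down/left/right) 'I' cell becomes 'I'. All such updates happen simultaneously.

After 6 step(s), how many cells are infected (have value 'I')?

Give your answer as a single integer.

Answer: 49

Derivation:
Step 0 (initial): 2 infected
Step 1: +7 new -> 9 infected
Step 2: +12 new -> 21 infected
Step 3: +13 new -> 34 infected
Step 4: +6 new -> 40 infected
Step 5: +5 new -> 45 infected
Step 6: +4 new -> 49 infected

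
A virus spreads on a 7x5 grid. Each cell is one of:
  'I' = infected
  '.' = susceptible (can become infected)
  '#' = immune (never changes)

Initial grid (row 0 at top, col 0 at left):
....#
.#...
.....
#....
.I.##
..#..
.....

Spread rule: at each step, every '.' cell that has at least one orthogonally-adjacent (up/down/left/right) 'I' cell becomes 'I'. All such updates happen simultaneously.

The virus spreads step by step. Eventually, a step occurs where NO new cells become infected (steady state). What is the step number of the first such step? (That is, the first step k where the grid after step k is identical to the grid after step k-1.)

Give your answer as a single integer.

Step 0 (initial): 1 infected
Step 1: +4 new -> 5 infected
Step 2: +4 new -> 9 infected
Step 3: +5 new -> 14 infected
Step 4: +5 new -> 19 infected
Step 5: +6 new -> 25 infected
Step 6: +4 new -> 29 infected
Step 7: +0 new -> 29 infected

Answer: 7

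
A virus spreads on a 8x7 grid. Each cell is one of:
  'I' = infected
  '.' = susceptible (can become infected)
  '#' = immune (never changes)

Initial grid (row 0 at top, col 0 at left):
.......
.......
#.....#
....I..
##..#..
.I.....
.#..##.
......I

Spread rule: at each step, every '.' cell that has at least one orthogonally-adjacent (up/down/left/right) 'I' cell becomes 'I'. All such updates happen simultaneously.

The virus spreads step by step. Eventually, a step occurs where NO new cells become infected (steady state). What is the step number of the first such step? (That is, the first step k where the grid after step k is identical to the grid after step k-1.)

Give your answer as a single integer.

Step 0 (initial): 3 infected
Step 1: +7 new -> 10 infected
Step 2: +13 new -> 23 infected
Step 3: +12 new -> 35 infected
Step 4: +7 new -> 42 infected
Step 5: +3 new -> 45 infected
Step 6: +2 new -> 47 infected
Step 7: +1 new -> 48 infected
Step 8: +0 new -> 48 infected

Answer: 8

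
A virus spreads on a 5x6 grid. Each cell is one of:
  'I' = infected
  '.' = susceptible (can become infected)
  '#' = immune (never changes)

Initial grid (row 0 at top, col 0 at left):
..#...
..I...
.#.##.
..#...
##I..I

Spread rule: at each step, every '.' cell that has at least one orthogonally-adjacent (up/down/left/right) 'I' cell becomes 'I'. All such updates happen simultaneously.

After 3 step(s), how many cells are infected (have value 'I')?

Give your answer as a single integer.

Answer: 20

Derivation:
Step 0 (initial): 3 infected
Step 1: +6 new -> 9 infected
Step 2: +7 new -> 16 infected
Step 3: +4 new -> 20 infected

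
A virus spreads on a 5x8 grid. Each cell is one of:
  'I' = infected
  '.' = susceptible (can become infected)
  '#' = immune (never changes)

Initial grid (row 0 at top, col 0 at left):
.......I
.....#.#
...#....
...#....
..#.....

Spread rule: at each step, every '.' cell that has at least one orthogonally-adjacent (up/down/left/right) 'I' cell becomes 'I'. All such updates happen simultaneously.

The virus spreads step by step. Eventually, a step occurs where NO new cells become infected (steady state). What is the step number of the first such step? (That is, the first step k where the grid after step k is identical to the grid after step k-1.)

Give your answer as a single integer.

Step 0 (initial): 1 infected
Step 1: +1 new -> 2 infected
Step 2: +2 new -> 4 infected
Step 3: +2 new -> 6 infected
Step 4: +5 new -> 11 infected
Step 5: +6 new -> 17 infected
Step 6: +5 new -> 22 infected
Step 7: +4 new -> 26 infected
Step 8: +4 new -> 30 infected
Step 9: +2 new -> 32 infected
Step 10: +2 new -> 34 infected
Step 11: +1 new -> 35 infected
Step 12: +0 new -> 35 infected

Answer: 12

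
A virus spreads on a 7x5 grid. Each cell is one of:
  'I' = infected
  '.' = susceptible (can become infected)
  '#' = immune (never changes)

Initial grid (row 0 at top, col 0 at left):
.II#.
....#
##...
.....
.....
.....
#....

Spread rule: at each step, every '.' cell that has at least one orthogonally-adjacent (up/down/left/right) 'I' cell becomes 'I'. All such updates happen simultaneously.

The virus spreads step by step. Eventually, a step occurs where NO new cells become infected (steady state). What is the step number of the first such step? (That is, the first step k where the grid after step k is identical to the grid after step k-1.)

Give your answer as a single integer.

Step 0 (initial): 2 infected
Step 1: +3 new -> 5 infected
Step 2: +3 new -> 8 infected
Step 3: +2 new -> 10 infected
Step 4: +4 new -> 14 infected
Step 5: +5 new -> 19 infected
Step 6: +5 new -> 24 infected
Step 7: +4 new -> 28 infected
Step 8: +1 new -> 29 infected
Step 9: +0 new -> 29 infected

Answer: 9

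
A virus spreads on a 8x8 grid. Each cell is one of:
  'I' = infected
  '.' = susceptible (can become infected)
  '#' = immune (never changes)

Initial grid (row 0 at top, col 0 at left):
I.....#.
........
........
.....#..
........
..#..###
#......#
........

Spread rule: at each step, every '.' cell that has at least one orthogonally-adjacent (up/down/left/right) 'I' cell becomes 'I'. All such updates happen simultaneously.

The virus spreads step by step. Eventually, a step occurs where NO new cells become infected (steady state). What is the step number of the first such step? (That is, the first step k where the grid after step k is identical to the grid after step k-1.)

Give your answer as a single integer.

Step 0 (initial): 1 infected
Step 1: +2 new -> 3 infected
Step 2: +3 new -> 6 infected
Step 3: +4 new -> 10 infected
Step 4: +5 new -> 15 infected
Step 5: +6 new -> 21 infected
Step 6: +5 new -> 26 infected
Step 7: +5 new -> 31 infected
Step 8: +6 new -> 37 infected
Step 9: +8 new -> 45 infected
Step 10: +4 new -> 49 infected
Step 11: +3 new -> 52 infected
Step 12: +2 new -> 54 infected
Step 13: +1 new -> 55 infected
Step 14: +1 new -> 56 infected
Step 15: +0 new -> 56 infected

Answer: 15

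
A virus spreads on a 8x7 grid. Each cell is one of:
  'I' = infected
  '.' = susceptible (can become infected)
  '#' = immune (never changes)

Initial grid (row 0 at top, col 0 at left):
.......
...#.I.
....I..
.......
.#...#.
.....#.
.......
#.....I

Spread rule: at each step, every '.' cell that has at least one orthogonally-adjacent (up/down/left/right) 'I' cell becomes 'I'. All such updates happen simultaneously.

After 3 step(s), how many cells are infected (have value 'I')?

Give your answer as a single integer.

Answer: 31

Derivation:
Step 0 (initial): 3 infected
Step 1: +8 new -> 11 infected
Step 2: +10 new -> 21 infected
Step 3: +10 new -> 31 infected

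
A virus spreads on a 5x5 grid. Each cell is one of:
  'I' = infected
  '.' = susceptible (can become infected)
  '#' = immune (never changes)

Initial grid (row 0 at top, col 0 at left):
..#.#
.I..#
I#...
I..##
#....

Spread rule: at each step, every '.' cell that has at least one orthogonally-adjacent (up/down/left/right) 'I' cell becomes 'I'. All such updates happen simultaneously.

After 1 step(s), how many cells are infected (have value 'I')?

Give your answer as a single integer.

Step 0 (initial): 3 infected
Step 1: +4 new -> 7 infected

Answer: 7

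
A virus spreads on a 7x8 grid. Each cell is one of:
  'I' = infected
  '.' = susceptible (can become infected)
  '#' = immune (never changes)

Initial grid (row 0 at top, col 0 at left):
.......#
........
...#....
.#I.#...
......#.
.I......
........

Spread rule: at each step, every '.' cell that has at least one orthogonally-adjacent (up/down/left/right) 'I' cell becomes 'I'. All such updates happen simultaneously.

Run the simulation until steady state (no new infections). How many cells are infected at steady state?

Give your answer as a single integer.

Answer: 51

Derivation:
Step 0 (initial): 2 infected
Step 1: +7 new -> 9 infected
Step 2: +7 new -> 16 infected
Step 3: +8 new -> 24 infected
Step 4: +7 new -> 31 infected
Step 5: +7 new -> 38 infected
Step 6: +6 new -> 44 infected
Step 7: +6 new -> 50 infected
Step 8: +1 new -> 51 infected
Step 9: +0 new -> 51 infected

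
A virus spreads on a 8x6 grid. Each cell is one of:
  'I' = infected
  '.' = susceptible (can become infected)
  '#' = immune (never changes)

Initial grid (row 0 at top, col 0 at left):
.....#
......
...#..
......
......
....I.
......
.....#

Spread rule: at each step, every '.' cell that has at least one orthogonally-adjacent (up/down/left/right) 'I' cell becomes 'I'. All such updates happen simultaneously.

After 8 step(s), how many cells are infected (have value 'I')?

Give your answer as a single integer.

Step 0 (initial): 1 infected
Step 1: +4 new -> 5 infected
Step 2: +7 new -> 12 infected
Step 3: +7 new -> 19 infected
Step 4: +7 new -> 26 infected
Step 5: +8 new -> 34 infected
Step 6: +5 new -> 39 infected
Step 7: +3 new -> 42 infected
Step 8: +2 new -> 44 infected

Answer: 44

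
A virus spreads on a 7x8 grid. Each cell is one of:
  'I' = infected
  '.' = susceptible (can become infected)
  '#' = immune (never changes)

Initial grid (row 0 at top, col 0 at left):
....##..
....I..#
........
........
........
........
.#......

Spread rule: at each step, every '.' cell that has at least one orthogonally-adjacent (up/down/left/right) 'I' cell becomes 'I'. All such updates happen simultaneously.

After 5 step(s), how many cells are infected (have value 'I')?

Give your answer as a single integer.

Step 0 (initial): 1 infected
Step 1: +3 new -> 4 infected
Step 2: +6 new -> 10 infected
Step 3: +8 new -> 18 infected
Step 4: +10 new -> 28 infected
Step 5: +9 new -> 37 infected

Answer: 37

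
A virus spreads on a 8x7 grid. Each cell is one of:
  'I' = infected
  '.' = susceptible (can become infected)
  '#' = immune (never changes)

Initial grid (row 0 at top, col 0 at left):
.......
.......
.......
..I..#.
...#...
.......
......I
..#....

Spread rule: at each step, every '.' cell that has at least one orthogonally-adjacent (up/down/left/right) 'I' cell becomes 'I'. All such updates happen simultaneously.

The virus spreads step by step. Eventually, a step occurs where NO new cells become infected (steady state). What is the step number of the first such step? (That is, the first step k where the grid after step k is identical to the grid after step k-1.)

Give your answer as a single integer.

Step 0 (initial): 2 infected
Step 1: +7 new -> 9 infected
Step 2: +11 new -> 20 infected
Step 3: +15 new -> 35 infected
Step 4: +9 new -> 44 infected
Step 5: +6 new -> 50 infected
Step 6: +3 new -> 53 infected
Step 7: +0 new -> 53 infected

Answer: 7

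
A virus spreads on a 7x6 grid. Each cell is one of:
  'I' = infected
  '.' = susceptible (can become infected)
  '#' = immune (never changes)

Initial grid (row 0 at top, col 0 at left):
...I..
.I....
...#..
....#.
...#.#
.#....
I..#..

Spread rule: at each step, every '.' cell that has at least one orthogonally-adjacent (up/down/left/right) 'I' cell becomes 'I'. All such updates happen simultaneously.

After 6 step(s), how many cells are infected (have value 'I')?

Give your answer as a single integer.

Answer: 35

Derivation:
Step 0 (initial): 3 infected
Step 1: +9 new -> 12 infected
Step 2: +8 new -> 20 infected
Step 3: +6 new -> 26 infected
Step 4: +4 new -> 30 infected
Step 5: +2 new -> 32 infected
Step 6: +3 new -> 35 infected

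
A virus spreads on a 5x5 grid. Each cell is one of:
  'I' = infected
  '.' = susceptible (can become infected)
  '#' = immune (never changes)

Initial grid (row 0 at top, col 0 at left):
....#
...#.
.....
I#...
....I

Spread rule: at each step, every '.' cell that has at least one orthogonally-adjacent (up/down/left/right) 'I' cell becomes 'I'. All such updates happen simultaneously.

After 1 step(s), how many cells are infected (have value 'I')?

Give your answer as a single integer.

Answer: 6

Derivation:
Step 0 (initial): 2 infected
Step 1: +4 new -> 6 infected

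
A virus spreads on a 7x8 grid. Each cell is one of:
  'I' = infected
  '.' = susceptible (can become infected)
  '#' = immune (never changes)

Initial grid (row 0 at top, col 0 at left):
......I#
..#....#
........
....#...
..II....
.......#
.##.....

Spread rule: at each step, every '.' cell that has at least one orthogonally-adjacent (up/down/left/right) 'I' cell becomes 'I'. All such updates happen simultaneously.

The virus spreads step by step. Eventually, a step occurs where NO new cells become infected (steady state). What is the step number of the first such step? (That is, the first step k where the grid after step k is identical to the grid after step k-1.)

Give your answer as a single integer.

Answer: 7

Derivation:
Step 0 (initial): 3 infected
Step 1: +8 new -> 11 infected
Step 2: +11 new -> 22 infected
Step 3: +14 new -> 36 infected
Step 4: +8 new -> 44 infected
Step 5: +3 new -> 47 infected
Step 6: +2 new -> 49 infected
Step 7: +0 new -> 49 infected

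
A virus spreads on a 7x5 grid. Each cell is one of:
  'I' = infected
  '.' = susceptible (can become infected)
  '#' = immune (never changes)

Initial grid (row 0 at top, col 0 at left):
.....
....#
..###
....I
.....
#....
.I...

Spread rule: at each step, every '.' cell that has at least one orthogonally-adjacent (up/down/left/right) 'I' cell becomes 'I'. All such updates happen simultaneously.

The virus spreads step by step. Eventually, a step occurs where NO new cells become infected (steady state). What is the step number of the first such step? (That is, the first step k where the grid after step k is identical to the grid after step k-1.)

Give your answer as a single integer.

Answer: 10

Derivation:
Step 0 (initial): 2 infected
Step 1: +5 new -> 7 infected
Step 2: +6 new -> 13 infected
Step 3: +5 new -> 18 infected
Step 4: +2 new -> 20 infected
Step 5: +2 new -> 22 infected
Step 6: +3 new -> 25 infected
Step 7: +3 new -> 28 infected
Step 8: +1 new -> 29 infected
Step 9: +1 new -> 30 infected
Step 10: +0 new -> 30 infected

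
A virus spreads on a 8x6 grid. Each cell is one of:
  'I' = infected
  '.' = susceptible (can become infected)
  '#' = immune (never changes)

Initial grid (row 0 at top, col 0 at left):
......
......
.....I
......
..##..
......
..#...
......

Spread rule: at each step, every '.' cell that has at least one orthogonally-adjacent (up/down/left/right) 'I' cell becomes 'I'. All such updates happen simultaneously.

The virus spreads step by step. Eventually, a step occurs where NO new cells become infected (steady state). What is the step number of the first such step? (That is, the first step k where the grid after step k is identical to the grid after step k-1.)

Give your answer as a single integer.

Answer: 11

Derivation:
Step 0 (initial): 1 infected
Step 1: +3 new -> 4 infected
Step 2: +5 new -> 9 infected
Step 3: +6 new -> 15 infected
Step 4: +6 new -> 21 infected
Step 5: +7 new -> 28 infected
Step 6: +7 new -> 35 infected
Step 7: +4 new -> 39 infected
Step 8: +3 new -> 42 infected
Step 9: +2 new -> 44 infected
Step 10: +1 new -> 45 infected
Step 11: +0 new -> 45 infected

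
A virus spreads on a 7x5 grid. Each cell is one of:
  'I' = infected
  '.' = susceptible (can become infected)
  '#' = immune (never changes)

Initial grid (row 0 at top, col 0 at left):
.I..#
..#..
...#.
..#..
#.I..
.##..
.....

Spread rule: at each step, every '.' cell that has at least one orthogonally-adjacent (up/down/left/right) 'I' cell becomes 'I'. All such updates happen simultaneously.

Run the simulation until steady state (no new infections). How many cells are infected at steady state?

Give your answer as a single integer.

Step 0 (initial): 2 infected
Step 1: +5 new -> 7 infected
Step 2: +7 new -> 14 infected
Step 3: +7 new -> 21 infected
Step 4: +4 new -> 25 infected
Step 5: +1 new -> 26 infected
Step 6: +1 new -> 27 infected
Step 7: +1 new -> 28 infected
Step 8: +0 new -> 28 infected

Answer: 28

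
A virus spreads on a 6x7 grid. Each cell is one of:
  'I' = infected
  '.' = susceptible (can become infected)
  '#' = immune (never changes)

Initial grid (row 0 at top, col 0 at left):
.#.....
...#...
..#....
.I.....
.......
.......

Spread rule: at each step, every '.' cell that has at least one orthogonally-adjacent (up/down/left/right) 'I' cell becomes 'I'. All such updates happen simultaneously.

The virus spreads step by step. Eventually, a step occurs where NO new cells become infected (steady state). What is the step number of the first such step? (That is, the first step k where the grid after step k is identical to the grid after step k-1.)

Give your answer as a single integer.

Answer: 9

Derivation:
Step 0 (initial): 1 infected
Step 1: +4 new -> 5 infected
Step 2: +6 new -> 11 infected
Step 3: +7 new -> 18 infected
Step 4: +6 new -> 24 infected
Step 5: +6 new -> 30 infected
Step 6: +5 new -> 35 infected
Step 7: +3 new -> 38 infected
Step 8: +1 new -> 39 infected
Step 9: +0 new -> 39 infected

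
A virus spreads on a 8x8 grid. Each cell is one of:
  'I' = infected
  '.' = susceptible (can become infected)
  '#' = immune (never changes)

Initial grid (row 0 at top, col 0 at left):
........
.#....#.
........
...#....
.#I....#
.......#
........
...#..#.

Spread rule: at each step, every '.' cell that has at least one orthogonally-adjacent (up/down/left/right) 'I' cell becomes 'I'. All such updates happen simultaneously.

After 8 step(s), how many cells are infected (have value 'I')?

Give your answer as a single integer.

Answer: 55

Derivation:
Step 0 (initial): 1 infected
Step 1: +3 new -> 4 infected
Step 2: +6 new -> 10 infected
Step 3: +11 new -> 21 infected
Step 4: +11 new -> 32 infected
Step 5: +10 new -> 42 infected
Step 6: +7 new -> 49 infected
Step 7: +3 new -> 52 infected
Step 8: +3 new -> 55 infected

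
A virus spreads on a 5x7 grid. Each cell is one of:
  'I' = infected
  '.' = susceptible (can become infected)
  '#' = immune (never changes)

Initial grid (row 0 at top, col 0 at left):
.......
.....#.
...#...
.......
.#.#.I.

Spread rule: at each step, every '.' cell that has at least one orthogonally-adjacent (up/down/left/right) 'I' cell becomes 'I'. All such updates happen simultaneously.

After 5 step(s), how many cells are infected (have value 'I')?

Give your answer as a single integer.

Step 0 (initial): 1 infected
Step 1: +3 new -> 4 infected
Step 2: +3 new -> 7 infected
Step 3: +3 new -> 10 infected
Step 4: +3 new -> 13 infected
Step 5: +6 new -> 19 infected

Answer: 19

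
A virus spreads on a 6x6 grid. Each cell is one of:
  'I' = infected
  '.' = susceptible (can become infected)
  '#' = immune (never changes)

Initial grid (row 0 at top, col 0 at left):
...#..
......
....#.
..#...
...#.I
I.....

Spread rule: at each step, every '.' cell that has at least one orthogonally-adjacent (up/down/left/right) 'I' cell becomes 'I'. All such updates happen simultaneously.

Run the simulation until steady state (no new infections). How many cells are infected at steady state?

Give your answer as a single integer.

Answer: 32

Derivation:
Step 0 (initial): 2 infected
Step 1: +5 new -> 7 infected
Step 2: +6 new -> 13 infected
Step 3: +6 new -> 19 infected
Step 4: +5 new -> 24 infected
Step 5: +5 new -> 29 infected
Step 6: +2 new -> 31 infected
Step 7: +1 new -> 32 infected
Step 8: +0 new -> 32 infected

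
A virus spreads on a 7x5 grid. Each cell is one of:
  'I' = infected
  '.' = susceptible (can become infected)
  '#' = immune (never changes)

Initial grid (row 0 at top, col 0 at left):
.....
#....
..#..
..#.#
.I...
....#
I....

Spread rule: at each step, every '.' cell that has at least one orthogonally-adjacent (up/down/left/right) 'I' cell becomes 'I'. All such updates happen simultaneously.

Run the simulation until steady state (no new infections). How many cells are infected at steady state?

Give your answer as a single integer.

Step 0 (initial): 2 infected
Step 1: +6 new -> 8 infected
Step 2: +5 new -> 13 infected
Step 3: +6 new -> 19 infected
Step 4: +4 new -> 23 infected
Step 5: +4 new -> 27 infected
Step 6: +2 new -> 29 infected
Step 7: +1 new -> 30 infected
Step 8: +0 new -> 30 infected

Answer: 30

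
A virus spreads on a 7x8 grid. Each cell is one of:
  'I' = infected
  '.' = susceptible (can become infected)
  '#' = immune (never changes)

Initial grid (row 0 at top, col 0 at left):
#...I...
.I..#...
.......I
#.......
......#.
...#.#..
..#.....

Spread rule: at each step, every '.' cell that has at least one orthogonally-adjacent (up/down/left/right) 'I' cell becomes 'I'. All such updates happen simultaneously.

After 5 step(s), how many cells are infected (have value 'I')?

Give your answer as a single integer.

Answer: 44

Derivation:
Step 0 (initial): 3 infected
Step 1: +9 new -> 12 infected
Step 2: +12 new -> 24 infected
Step 3: +6 new -> 30 infected
Step 4: +8 new -> 38 infected
Step 5: +6 new -> 44 infected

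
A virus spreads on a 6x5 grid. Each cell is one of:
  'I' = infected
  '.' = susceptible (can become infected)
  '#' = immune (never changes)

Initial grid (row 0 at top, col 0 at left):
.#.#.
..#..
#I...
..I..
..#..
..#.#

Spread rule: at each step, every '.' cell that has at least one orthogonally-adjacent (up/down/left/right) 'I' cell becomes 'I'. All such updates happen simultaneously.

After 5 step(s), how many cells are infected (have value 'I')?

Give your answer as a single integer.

Answer: 22

Derivation:
Step 0 (initial): 2 infected
Step 1: +4 new -> 6 infected
Step 2: +6 new -> 12 infected
Step 3: +7 new -> 19 infected
Step 4: +2 new -> 21 infected
Step 5: +1 new -> 22 infected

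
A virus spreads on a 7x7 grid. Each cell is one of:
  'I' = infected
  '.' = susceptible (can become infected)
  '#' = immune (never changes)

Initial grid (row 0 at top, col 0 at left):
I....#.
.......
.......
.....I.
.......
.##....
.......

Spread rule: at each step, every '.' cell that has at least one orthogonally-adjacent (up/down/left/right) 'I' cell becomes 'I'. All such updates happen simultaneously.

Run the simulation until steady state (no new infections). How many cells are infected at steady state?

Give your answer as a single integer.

Answer: 46

Derivation:
Step 0 (initial): 2 infected
Step 1: +6 new -> 8 infected
Step 2: +10 new -> 18 infected
Step 3: +12 new -> 30 infected
Step 4: +10 new -> 40 infected
Step 5: +3 new -> 43 infected
Step 6: +2 new -> 45 infected
Step 7: +1 new -> 46 infected
Step 8: +0 new -> 46 infected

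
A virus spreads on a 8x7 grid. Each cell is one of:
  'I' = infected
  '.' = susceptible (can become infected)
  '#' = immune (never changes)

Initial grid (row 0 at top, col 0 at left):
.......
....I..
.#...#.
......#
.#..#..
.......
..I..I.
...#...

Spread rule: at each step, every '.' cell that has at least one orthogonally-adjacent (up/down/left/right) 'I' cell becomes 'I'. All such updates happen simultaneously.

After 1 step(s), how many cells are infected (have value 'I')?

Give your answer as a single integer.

Step 0 (initial): 3 infected
Step 1: +12 new -> 15 infected

Answer: 15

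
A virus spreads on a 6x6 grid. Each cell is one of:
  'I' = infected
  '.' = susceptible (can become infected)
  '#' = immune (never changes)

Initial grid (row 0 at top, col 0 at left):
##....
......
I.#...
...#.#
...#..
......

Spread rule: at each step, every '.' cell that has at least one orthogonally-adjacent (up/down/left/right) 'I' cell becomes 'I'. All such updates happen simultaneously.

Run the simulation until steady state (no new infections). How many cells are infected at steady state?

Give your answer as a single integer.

Answer: 30

Derivation:
Step 0 (initial): 1 infected
Step 1: +3 new -> 4 infected
Step 2: +3 new -> 7 infected
Step 3: +4 new -> 11 infected
Step 4: +4 new -> 15 infected
Step 5: +4 new -> 19 infected
Step 6: +4 new -> 23 infected
Step 7: +4 new -> 27 infected
Step 8: +2 new -> 29 infected
Step 9: +1 new -> 30 infected
Step 10: +0 new -> 30 infected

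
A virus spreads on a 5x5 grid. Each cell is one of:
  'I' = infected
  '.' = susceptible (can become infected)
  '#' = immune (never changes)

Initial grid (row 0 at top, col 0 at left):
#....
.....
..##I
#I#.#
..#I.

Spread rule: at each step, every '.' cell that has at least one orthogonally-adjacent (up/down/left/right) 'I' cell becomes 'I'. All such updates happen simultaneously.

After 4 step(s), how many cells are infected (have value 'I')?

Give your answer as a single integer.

Step 0 (initial): 3 infected
Step 1: +5 new -> 8 infected
Step 2: +5 new -> 13 infected
Step 3: +4 new -> 17 infected
Step 4: +1 new -> 18 infected

Answer: 18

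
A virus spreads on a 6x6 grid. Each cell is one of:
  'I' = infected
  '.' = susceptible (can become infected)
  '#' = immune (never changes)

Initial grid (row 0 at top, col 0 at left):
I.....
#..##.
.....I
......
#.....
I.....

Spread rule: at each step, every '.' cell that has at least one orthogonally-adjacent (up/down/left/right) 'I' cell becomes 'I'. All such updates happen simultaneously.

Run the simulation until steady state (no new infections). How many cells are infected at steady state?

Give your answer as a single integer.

Answer: 32

Derivation:
Step 0 (initial): 3 infected
Step 1: +5 new -> 8 infected
Step 2: +8 new -> 16 infected
Step 3: +11 new -> 27 infected
Step 4: +5 new -> 32 infected
Step 5: +0 new -> 32 infected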